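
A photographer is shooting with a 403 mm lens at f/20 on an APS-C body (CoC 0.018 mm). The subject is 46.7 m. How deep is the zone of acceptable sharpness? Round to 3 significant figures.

Hyperfocal distance H = f²/(N·c) + f = 403²/(20 × 0.018) + 403 = 162409/0.36 + 403 ≈ 451539.1 mm ≈ 451.5 m.
Near limit Dn = s·(H − f)/(H + s − 2f) = 46700 × (451539.1 − 403) / (451539.1 + 46700 − 2 × 403) = 46700 × 451136.1 / 497433.1 ≈ 42353.5 mm.
Far limit Df = s·(H − f)/(H − s) = 46700 × (451539.1 − 403) / (451539.1 − 46700) = 46700 × 451136.1 / 404839.1 ≈ 52040.6 mm.
Depth of field = Df − Dn = 52040.6 − 42353.5 ≈ 9687.1 mm ≈ 9.69 m.

9.69 m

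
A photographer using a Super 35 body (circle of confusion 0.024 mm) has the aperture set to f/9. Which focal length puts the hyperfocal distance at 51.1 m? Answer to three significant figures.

From H = f²/(N·c) + f, with f ≪ H: f ≈ √(H·N·c) = √(51100 × 9 × 0.024) = √11038 ≈ 105.1 mm.
The +f correction barely moves this — solving exactly, f² + N·c·f − N·c·H = 0 ⇒ f = (−N·c + √((N·c)² + 4·N·c·H))/2 = (−0.216 + √44150)/2 ≈ 104.95 mm, so f ≈ 105 mm.

105 mm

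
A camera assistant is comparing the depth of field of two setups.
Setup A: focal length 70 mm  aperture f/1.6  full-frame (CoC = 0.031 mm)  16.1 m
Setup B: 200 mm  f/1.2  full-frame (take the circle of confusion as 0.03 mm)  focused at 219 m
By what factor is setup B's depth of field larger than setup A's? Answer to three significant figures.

16.7

Setup A: H = 70²/(1.6×0.031) + 70 ≈ 98860.3 mm; DoF = Df − Dn = 19218.4 − 13852.3 ≈ 5366.1 mm.
Setup B: H = 200²/(1.2×0.03) + 200 ≈ 1111311.1 mm; DoF = Df − Dn = 272700 − 182970 ≈ 89730 mm.
Ratio = 89730 / 5366.1 ≈ 16.7.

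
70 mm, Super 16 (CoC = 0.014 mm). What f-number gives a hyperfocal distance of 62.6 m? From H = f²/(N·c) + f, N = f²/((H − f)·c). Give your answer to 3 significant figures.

f/5.60

Rearrange H = f²/(N·c) + f for N: N = f² / ((H − f)·c).
N = 70² / ((62600 − 70) × 0.014) = 4900 / 875.4 ≈ 5.60.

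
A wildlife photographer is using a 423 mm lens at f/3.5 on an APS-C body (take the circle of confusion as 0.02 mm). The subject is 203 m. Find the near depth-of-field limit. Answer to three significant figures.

Hyperfocal distance H = f²/(N·c) + f = 423²/(3.5 × 0.02) + 423 = 178929/0.07 + 423 ≈ 2556551.6 mm ≈ 2557 m.
Near limit Dn = s·(H − f)/(H + s − 2f) = 203000 × (2556551.6 − 423) / (2556551.6 + 203000 − 2 × 423) = 203000 × 2556128.6 / 2758705.6 ≈ 188093 mm ≈ 188 m.

188 m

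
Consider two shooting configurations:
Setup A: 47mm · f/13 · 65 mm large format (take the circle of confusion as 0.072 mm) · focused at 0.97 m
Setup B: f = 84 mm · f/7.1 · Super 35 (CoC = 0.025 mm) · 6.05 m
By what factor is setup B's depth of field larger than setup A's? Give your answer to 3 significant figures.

Setup A: H = 47²/(13×0.072) + 47 ≈ 2407.0 mm; DoF = Df − Dn = 1593.02 − 697.29 ≈ 895.73 mm.
Setup B: H = 84²/(7.1×0.025) + 84 ≈ 39836.1 mm; DoF = Df − Dn = 7118.3 − 5260.5 ≈ 1857.8 mm.
Ratio = 1857.8 / 895.73 ≈ 2.07.

2.07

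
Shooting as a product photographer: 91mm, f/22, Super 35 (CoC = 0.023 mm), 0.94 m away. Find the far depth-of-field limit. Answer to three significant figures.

0.991 m

Hyperfocal distance H = f²/(N·c) + f = 91²/(22 × 0.023) + 91 = 8281/0.506 + 91 ≈ 16456.6 mm ≈ 16.46 m.
Far limit Df = s·(H − f)/(H − s) = 940 × (16456.6 − 91) / (16456.6 − 940) = 940 × 16365.6 / 15516.6 ≈ 991.43 mm ≈ 0.991 m.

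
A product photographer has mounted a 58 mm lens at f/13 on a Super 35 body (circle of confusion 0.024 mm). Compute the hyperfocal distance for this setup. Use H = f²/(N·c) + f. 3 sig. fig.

Hyperfocal distance H = f²/(N·c) + f = 58²/(13 × 0.024) + 58 = 3364/0.312 + 58 ≈ 10840.1 mm ≈ 10.8 m.

10.8 m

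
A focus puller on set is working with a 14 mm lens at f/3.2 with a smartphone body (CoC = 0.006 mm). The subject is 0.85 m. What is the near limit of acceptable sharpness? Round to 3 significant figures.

0.786 m

Hyperfocal distance H = f²/(N·c) + f = 14²/(3.2 × 0.006) + 14 = 196/0.0192 + 14 ≈ 10222.3 mm ≈ 10.22 m.
Near limit Dn = s·(H − f)/(H + s − 2f) = 850 × (10222.3 − 14) / (10222.3 + 850 − 2 × 14) = 850 × 10208.3 / 11044.3 ≈ 785.66 mm ≈ 0.786 m.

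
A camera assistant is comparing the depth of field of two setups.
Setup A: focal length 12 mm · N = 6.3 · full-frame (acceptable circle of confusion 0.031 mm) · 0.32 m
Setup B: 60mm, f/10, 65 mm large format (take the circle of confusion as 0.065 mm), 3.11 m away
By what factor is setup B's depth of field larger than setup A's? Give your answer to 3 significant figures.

Setup A: H = 12²/(6.3×0.031) + 12 ≈ 749.3 mm; DoF = Df − Dn = 549.57 − 225.71 ≈ 323.86 mm.
Setup B: H = 60²/(10×0.065) + 60 ≈ 5598.5 mm; DoF = Df − Dn = 6921.8 − 2005.6 ≈ 4916.2 mm.
Ratio = 4916.2 / 323.86 ≈ 15.2.

15.2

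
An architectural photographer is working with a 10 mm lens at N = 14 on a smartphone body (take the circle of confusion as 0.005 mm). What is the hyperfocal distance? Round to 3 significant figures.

1.44 m

Hyperfocal distance H = f²/(N·c) + f = 10²/(14 × 0.005) + 10 = 100/0.07 + 10 ≈ 1438.6 mm ≈ 1.44 m.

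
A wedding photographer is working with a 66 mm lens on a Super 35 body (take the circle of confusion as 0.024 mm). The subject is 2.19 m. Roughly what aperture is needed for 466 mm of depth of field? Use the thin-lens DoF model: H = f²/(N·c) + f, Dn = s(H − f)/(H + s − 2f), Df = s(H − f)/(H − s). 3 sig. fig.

f/8.99

Write h = H − f = f²/(N·c). The thin-lens limits are Dn = s·h/(h + (s−f)) and Df = s·h/(h − (s−f)), so DoF = Df − Dn = 2·s·(s−f)·h / (h² − (s−f)²).
That is a quadratic in h: DoF·h² − 2·s·(s−f)·h − DoF·(s−f)² = 0 ⇒ h = (s−f)·(s + √(s² + DoF²)) / DoF = 2124 × (2190 + √(2190² + 466²)) / 466 = 2124 × (2190 + 2239.03) / 466 ≈ 20187 mm.
Then N = f²/(c·h) = 66² / (0.024 × 20187) = 4356 / 484.49 ≈ 8.99.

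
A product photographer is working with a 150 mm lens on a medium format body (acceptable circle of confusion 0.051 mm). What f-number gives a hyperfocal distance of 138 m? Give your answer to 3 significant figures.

f/3.20

Rearrange H = f²/(N·c) + f for N: N = f² / ((H − f)·c).
N = 150² / ((138000 − 150) × 0.051) = 22500 / 7030 ≈ 3.20.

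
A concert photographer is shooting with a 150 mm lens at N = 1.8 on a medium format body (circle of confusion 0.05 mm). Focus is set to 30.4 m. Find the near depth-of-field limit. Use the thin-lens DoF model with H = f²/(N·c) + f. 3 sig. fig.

27.1 m

Hyperfocal distance H = f²/(N·c) + f = 150²/(1.8 × 0.05) + 150 = 22500/0.09 + 150 ≈ 250150.0 mm ≈ 250.1 m.
Near limit Dn = s·(H − f)/(H + s − 2f) = 30400 × (250150.0 − 150) / (250150.0 + 30400 − 2 × 150) = 30400 × 250000.0 / 280250.0 ≈ 27119 mm ≈ 27.1 m.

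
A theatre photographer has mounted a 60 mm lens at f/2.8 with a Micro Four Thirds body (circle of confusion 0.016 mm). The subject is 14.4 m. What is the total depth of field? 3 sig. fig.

Hyperfocal distance H = f²/(N·c) + f = 60²/(2.8 × 0.016) + 60 = 3600/0.0448 + 60 ≈ 80417.1 mm ≈ 80.42 m.
Near limit Dn = s·(H − f)/(H + s − 2f) = 14400 × (80417.1 − 60) / (80417.1 + 14400 − 2 × 60) = 14400 × 80357.1 / 94697.1 ≈ 12219.4 mm.
Far limit Df = s·(H − f)/(H − s) = 14400 × (80417.1 − 60) / (80417.1 − 14400) = 14400 × 80357.1 / 66017.1 ≈ 17527.9 mm.
Depth of field = Df − Dn = 17527.9 − 12219.4 ≈ 5308.5 mm ≈ 5.31 m.

5.31 m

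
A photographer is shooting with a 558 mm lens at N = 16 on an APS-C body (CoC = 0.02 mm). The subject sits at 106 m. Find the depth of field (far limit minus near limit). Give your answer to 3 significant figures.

23.2 m

Hyperfocal distance H = f²/(N·c) + f = 558²/(16 × 0.02) + 558 = 311364/0.32 + 558 ≈ 973570.5 mm ≈ 973.6 m.
Near limit Dn = s·(H − f)/(H + s − 2f) = 106000 × (973570.5 − 558) / (973570.5 + 106000 − 2 × 558) = 106000 × 973012.5 / 1078454.5 ≈ 95636 mm.
Far limit Df = s·(H − f)/(H − s) = 106000 × (973570.5 − 558) / (973570.5 − 106000) = 106000 × 973012.5 / 867570.5 ≈ 118883 mm.
Depth of field = Df − Dn = 118883 − 95636 ≈ 23247 mm ≈ 23.2 m.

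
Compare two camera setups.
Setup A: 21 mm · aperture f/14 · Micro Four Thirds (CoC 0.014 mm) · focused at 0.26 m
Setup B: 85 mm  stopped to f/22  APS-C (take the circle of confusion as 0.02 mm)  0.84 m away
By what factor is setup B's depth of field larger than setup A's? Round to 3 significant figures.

1.39

Setup A: H = 21²/(14×0.014) + 21 ≈ 2271.0 mm; DoF = Df − Dn = 290.900 − 235.034 ≈ 55.866 mm.
Setup B: H = 85²/(22×0.02) + 85 ≈ 16505.5 mm; DoF = Df − Dn = 880.484 − 803.075 ≈ 77.409 mm.
Ratio = 77.409 / 55.866 ≈ 1.39.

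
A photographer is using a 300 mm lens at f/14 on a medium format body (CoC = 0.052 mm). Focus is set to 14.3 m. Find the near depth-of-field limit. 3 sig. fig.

Hyperfocal distance H = f²/(N·c) + f = 300²/(14 × 0.052) + 300 = 90000/0.728 + 300 ≈ 123926.4 mm ≈ 123.9 m.
Near limit Dn = s·(H − f)/(H + s − 2f) = 14300 × (123926.4 − 300) / (123926.4 + 14300 − 2 × 300) = 14300 × 123626.4 / 137626.4 ≈ 12845 mm ≈ 12.8 m.

12.8 m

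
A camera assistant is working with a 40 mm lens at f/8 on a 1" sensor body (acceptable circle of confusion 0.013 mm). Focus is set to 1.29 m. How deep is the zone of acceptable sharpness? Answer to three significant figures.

211 mm

Hyperfocal distance H = f²/(N·c) + f = 40²/(8 × 0.013) + 40 = 1600/0.104 + 40 ≈ 15424.6 mm ≈ 15.42 m.
Near limit Dn = s·(H − f)/(H + s − 2f) = 1290 × (15424.6 − 40) / (15424.6 + 1290 − 2 × 40) = 1290 × 15384.6 / 16634.6 ≈ 1193.06 mm.
Far limit Df = s·(H − f)/(H − s) = 1290 × (15424.6 − 40) / (15424.6 − 1290) = 1290 × 15384.6 / 14134.6 ≈ 1404.08 mm.
Depth of field = Df − Dn = 1404.08 − 1193.06 ≈ 211.02 mm.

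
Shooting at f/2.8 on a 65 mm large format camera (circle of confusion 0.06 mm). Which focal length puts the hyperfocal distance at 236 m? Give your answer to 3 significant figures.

From H = f²/(N·c) + f, with f ≪ H: f ≈ √(H·N·c) = √(236000 × 2.8 × 0.06) = √39648 ≈ 199.1 mm.
The +f correction barely moves this — solving exactly, f² + N·c·f − N·c·H = 0 ⇒ f = (−N·c + √((N·c)² + 4·N·c·H))/2 = (−0.168 + √158592)/2 ≈ 199.03 mm, so f ≈ 199 mm.

199 mm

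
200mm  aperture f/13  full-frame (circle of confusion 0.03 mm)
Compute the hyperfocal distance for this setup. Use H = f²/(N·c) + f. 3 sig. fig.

Hyperfocal distance H = f²/(N·c) + f = 200²/(13 × 0.03) + 200 = 40000/0.39 + 200 ≈ 102764.1 mm ≈ 103 m.

103 m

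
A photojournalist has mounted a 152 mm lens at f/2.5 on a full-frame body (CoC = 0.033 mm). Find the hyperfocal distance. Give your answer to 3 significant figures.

280 m

Hyperfocal distance H = f²/(N·c) + f = 152²/(2.5 × 0.033) + 152 = 23104/0.0825 + 152 ≈ 280200.5 mm ≈ 280 m.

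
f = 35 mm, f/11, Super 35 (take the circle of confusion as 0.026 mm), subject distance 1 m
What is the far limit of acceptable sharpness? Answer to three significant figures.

Hyperfocal distance H = f²/(N·c) + f = 35²/(11 × 0.026) + 35 = 1225/0.286 + 35 ≈ 4318.2 mm ≈ 4.318 m.
Far limit Df = s·(H − f)/(H − s) = 1000 × (4318.2 − 35) / (4318.2 − 1000) = 1000 × 4283.2 / 3318.2 ≈ 1290.8 mm ≈ 1.29 m.

1.29 m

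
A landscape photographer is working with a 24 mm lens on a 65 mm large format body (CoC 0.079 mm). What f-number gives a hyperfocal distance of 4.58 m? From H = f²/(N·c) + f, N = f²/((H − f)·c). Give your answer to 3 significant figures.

Rearrange H = f²/(N·c) + f for N: N = f² / ((H − f)·c).
N = 24² / ((4580 − 24) × 0.079) = 576 / 359.9 ≈ 1.60.

f/1.60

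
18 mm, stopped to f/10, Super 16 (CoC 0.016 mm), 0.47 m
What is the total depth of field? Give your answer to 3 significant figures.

Hyperfocal distance H = f²/(N·c) + f = 18²/(10 × 0.016) + 18 = 324/0.16 + 18 ≈ 2043.0 mm ≈ 2.043 m.
Near limit Dn = s·(H − f)/(H + s − 2f) = 470 × (2043.0 − 18) / (2043.0 + 470 − 2 × 18) = 470 × 2025.0 / 2477.0 ≈ 384.23 mm.
Far limit Df = s·(H − f)/(H − s) = 470 × (2043.0 − 18) / (2043.0 − 470) = 470 × 2025.0 / 1573.0 ≈ 605.05 mm.
Depth of field = Df − Dn = 605.05 − 384.23 ≈ 220.82 mm.

221 mm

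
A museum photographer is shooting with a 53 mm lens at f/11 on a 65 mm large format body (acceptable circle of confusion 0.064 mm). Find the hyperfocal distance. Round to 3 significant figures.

Hyperfocal distance H = f²/(N·c) + f = 53²/(11 × 0.064) + 53 = 2809/0.704 + 53 ≈ 4043.1 mm ≈ 4.04 m.

4.04 m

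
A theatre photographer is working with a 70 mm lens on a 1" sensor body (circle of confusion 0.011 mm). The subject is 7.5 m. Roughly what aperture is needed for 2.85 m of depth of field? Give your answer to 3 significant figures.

f/11

Write h = H − f = f²/(N·c). The thin-lens limits are Dn = s·h/(h + (s−f)) and Df = s·h/(h − (s−f)), so DoF = Df − Dn = 2·s·(s−f)·h / (h² − (s−f)²).
That is a quadratic in h: DoF·h² − 2·s·(s−f)·h − DoF·(s−f)² = 0 ⇒ h = (s−f)·(s + √(s² + DoF²)) / DoF = 7430 × (7500 + √(7500² + 2850²)) / 2850 = 7430 × (7500 + 8023.25) / 2850 ≈ 40469 mm.
Then N = f²/(c·h) = 70² / (0.011 × 40469) = 4900 / 445.16 ≈ 11.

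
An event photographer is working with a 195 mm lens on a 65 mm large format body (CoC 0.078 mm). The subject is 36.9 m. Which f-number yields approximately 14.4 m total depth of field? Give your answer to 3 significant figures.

f/2.50

Write h = H − f = f²/(N·c). The thin-lens limits are Dn = s·h/(h + (s−f)) and Df = s·h/(h − (s−f)), so DoF = Df − Dn = 2·s·(s−f)·h / (h² − (s−f)²).
That is a quadratic in h: DoF·h² − 2·s·(s−f)·h − DoF·(s−f)² = 0 ⇒ h = (s−f)·(s + √(s² + DoF²)) / DoF = 36705 × (36900 + √(36900² + 14400²)) / 14400 = 36705 × (36900 + 39610.2) / 14400 ≈ 195021 mm.
Then N = f²/(c·h) = 195² / (0.078 × 195021) = 38025 / 15212 ≈ 2.50.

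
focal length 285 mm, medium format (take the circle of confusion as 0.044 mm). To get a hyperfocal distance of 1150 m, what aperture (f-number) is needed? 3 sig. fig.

Rearrange H = f²/(N·c) + f for N: N = f² / ((H − f)·c).
N = 285² / ((1150000 − 285) × 0.044) = 81225 / 50587 ≈ 1.61.

f/1.61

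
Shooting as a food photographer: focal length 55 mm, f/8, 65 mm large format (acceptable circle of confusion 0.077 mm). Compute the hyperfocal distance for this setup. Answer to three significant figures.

Hyperfocal distance H = f²/(N·c) + f = 55²/(8 × 0.077) + 55 = 3025/0.616 + 55 ≈ 4965.7 mm ≈ 4.97 m.

4.97 m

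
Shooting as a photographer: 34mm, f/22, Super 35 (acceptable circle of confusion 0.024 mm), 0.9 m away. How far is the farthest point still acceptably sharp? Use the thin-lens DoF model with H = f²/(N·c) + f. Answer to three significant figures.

Hyperfocal distance H = f²/(N·c) + f = 34²/(22 × 0.024) + 34 = 1156/0.528 + 34 ≈ 2223.4 mm ≈ 2.223 m.
Far limit Df = s·(H − f)/(H − s) = 900 × (2223.4 − 34) / (2223.4 − 900) = 900 × 2189.4 / 1323.4 ≈ 1488.9 mm ≈ 1.49 m.

1.49 m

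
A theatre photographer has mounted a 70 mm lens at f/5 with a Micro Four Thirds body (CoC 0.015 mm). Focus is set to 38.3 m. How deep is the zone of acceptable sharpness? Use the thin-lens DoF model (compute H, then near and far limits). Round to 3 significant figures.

68.2 m

Hyperfocal distance H = f²/(N·c) + f = 70²/(5 × 0.015) + 70 = 4900/0.075 + 70 ≈ 65403.3 mm ≈ 65.40 m.
Near limit Dn = s·(H − f)/(H + s − 2f) = 38300 × (65403.3 − 70) / (65403.3 + 38300 − 2 × 70) = 38300 × 65333.3 / 103563.3 ≈ 24162 mm.
Far limit Df = s·(H − f)/(H − s) = 38300 × (65403.3 − 70) / (65403.3 − 38300) = 38300 × 65333.3 / 27103.3 ≈ 92323 mm.
Depth of field = Df − Dn = 92323 − 24162 ≈ 68161 mm ≈ 68.2 m.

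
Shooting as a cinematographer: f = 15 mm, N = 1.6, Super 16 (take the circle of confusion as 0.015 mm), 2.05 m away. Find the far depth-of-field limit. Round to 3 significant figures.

Hyperfocal distance H = f²/(N·c) + f = 15²/(1.6 × 0.015) + 15 = 225/0.024 + 15 ≈ 9390.0 mm ≈ 9.390 m.
Far limit Df = s·(H − f)/(H − s) = 2050 × (9390.0 − 15) / (9390.0 − 2050) = 2050 × 9375.0 / 7340.0 ≈ 2618.4 mm ≈ 2.62 m.

2.62 m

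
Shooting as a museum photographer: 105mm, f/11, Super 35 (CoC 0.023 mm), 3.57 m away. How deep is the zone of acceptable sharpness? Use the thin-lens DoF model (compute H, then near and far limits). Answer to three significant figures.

Hyperfocal distance H = f²/(N·c) + f = 105²/(11 × 0.023) + 105 = 11025/0.253 + 105 ≈ 43682.1 mm ≈ 43.68 m.
Near limit Dn = s·(H − f)/(H + s − 2f) = 3570 × (43682.1 − 105) / (43682.1 + 3570 − 2 × 105) = 3570 × 43577.1 / 47042.1 ≈ 3307.04 mm.
Far limit Df = s·(H − f)/(H − s) = 3570 × (43682.1 − 105) / (43682.1 − 3570) = 3570 × 43577.1 / 40112.1 ≈ 3878.39 mm.
Depth of field = Df − Dn = 3878.39 − 3307.04 ≈ 571.35 mm ≈ 0.571 m.

0.571 m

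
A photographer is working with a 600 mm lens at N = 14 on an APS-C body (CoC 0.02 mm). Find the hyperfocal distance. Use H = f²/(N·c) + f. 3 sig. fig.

1290 m

Hyperfocal distance H = f²/(N·c) + f = 600²/(14 × 0.02) + 600 = 360000/0.28 + 600 ≈ 1286314.3 mm ≈ 1290 m.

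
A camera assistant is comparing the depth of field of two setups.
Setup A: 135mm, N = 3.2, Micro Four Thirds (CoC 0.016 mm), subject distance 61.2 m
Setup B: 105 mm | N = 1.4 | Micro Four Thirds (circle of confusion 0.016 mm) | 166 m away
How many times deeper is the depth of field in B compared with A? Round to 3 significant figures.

Setup A: H = 135²/(3.2×0.016) + 135 ≈ 356092.0 mm; DoF = Df − Dn = 73873 − 52238 ≈ 21635 mm.
Setup B: H = 105²/(1.4×0.016) + 105 ≈ 492292.5 mm; DoF = Df − Dn = 250398 − 124153 ≈ 126245 mm.
Ratio = 126245 / 21635 ≈ 5.84.

5.84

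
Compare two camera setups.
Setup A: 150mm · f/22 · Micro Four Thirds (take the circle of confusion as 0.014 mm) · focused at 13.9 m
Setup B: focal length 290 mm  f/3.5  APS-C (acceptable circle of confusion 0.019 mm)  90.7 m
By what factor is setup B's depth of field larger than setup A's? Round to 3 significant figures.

2.40

Setup A: H = 150²/(22×0.014) + 150 ≈ 73201.9 mm; DoF = Df − Dn = 17122.9 − 11698.1 ≈ 5424.8 mm.
Setup B: H = 290²/(3.5×0.019) + 290 ≈ 1264951.7 mm; DoF = Df − Dn = 97683 − 84649 ≈ 13034 mm.
Ratio = 13034 / 5424.8 ≈ 2.40.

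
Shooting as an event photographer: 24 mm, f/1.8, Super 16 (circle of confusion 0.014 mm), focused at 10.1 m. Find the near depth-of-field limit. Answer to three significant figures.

Hyperfocal distance H = f²/(N·c) + f = 24²/(1.8 × 0.014) + 24 = 576/0.0252 + 24 ≈ 22881.1 mm ≈ 22.88 m.
Near limit Dn = s·(H − f)/(H + s − 2f) = 10100 × (22881.1 − 24) / (22881.1 + 10100 − 2 × 24) = 10100 × 22857.1 / 32933.1 ≈ 7009.9 mm ≈ 7.01 m.

7.01 m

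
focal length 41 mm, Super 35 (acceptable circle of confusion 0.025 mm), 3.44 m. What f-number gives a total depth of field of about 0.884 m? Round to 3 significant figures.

Write h = H − f = f²/(N·c). The thin-lens limits are Dn = s·h/(h + (s−f)) and Df = s·h/(h − (s−f)), so DoF = Df − Dn = 2·s·(s−f)·h / (h² − (s−f)²).
That is a quadratic in h: DoF·h² − 2·s·(s−f)·h − DoF·(s−f)² = 0 ⇒ h = (s−f)·(s + √(s² + DoF²)) / DoF = 3399 × (3440 + √(3440² + 884²)) / 884 = 3399 × (3440 + 3551.77) / 884 ≈ 26884 mm.
Then N = f²/(c·h) = 41² / (0.025 × 26884) = 1681 / 672.09 ≈ 2.50.

f/2.50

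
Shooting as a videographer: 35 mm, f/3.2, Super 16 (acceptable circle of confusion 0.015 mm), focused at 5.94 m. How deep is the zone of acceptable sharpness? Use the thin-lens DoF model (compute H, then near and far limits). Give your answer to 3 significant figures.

2.90 m

Hyperfocal distance H = f²/(N·c) + f = 35²/(3.2 × 0.015) + 35 = 1225/0.048 + 35 ≈ 25555.8 mm ≈ 25.56 m.
Near limit Dn = s·(H − f)/(H + s − 2f) = 5940 × (25555.8 − 35) / (25555.8 + 5940 − 2 × 35) = 5940 × 25520.8 / 31425.8 ≈ 4823.9 mm.
Far limit Df = s·(H − f)/(H − s) = 5940 × (25555.8 − 35) / (25555.8 − 5940) = 5940 × 25520.8 / 19615.8 ≈ 7728.1 mm.
Depth of field = Df − Dn = 7728.1 − 4823.9 ≈ 2904.2 mm ≈ 2.90 m.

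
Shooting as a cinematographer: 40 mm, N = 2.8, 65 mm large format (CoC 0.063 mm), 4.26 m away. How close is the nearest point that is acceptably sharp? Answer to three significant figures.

Hyperfocal distance H = f²/(N·c) + f = 40²/(2.8 × 0.063) + 40 = 1600/0.1764 + 40 ≈ 9110.3 mm ≈ 9.110 m.
Near limit Dn = s·(H − f)/(H + s − 2f) = 4260 × (9110.3 − 40) / (9110.3 + 4260 − 2 × 40) = 4260 × 9070.3 / 13290.3 ≈ 2907.3 mm ≈ 2.91 m.

2.91 m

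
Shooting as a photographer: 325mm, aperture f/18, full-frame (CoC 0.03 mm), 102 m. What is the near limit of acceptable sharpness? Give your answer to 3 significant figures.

Hyperfocal distance H = f²/(N·c) + f = 325²/(18 × 0.03) + 325 = 105625/0.54 + 325 ≈ 195926.9 mm ≈ 195.9 m.
Near limit Dn = s·(H − f)/(H + s − 2f) = 102000 × (195926.9 − 325) / (195926.9 + 102000 − 2 × 325) = 102000 × 195601.9 / 297276.9 ≈ 67114 mm ≈ 67.1 m.

67.1 m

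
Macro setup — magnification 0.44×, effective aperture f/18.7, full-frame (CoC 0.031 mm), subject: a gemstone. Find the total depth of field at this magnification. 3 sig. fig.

5.99 mm

At magnification m, DoF ≈ 2·N_eff·c/m² = 2 × 18.7 × 0.031 / 0.44² = 1.159 / 0.1936 ≈ 5.99 mm.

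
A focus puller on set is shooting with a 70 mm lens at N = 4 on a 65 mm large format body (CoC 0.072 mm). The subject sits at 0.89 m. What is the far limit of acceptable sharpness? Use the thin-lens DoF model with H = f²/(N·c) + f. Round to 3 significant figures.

0.935 m

Hyperfocal distance H = f²/(N·c) + f = 70²/(4 × 0.072) + 70 = 4900/0.288 + 70 ≈ 17083.9 mm ≈ 17.08 m.
Far limit Df = s·(H − f)/(H − s) = 890 × (17083.9 − 70) / (17083.9 − 890) = 890 × 17013.9 / 16193.9 ≈ 935.07 mm ≈ 0.935 m.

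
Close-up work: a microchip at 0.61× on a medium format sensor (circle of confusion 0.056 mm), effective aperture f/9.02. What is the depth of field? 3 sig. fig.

2.71 mm

At magnification m, DoF ≈ 2·N_eff·c/m² = 2 × 9.02 × 0.056 / 0.61² = 1.01 / 0.3721 ≈ 2.71 mm.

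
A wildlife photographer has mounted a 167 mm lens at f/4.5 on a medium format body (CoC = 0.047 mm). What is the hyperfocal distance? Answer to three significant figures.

Hyperfocal distance H = f²/(N·c) + f = 167²/(4.5 × 0.047) + 167 = 27889/0.2115 + 167 ≈ 132029.9 mm ≈ 132 m.

132 m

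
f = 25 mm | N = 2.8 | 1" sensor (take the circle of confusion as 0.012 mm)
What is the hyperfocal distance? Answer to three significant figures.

Hyperfocal distance H = f²/(N·c) + f = 25²/(2.8 × 0.012) + 25 = 625/0.0336 + 25 ≈ 18626.2 mm ≈ 18.6 m.

18.6 m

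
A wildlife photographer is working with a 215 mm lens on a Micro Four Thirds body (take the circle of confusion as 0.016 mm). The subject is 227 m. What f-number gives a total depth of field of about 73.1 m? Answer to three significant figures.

Write h = H − f = f²/(N·c). The thin-lens limits are Dn = s·h/(h + (s−f)) and Df = s·h/(h − (s−f)), so DoF = Df − Dn = 2·s·(s−f)·h / (h² − (s−f)²).
That is a quadratic in h: DoF·h² − 2·s·(s−f)·h − DoF·(s−f)² = 0 ⇒ h = (s−f)·(s + √(s² + DoF²)) / DoF = 226785 × (227000 + √(227000² + 73100²)) / 73100 = 226785 × (227000 + 238480) / 73100 ≈ 1444102 mm.
Then N = f²/(c·h) = 215² / (0.016 × 1444102) = 46225 / 23106 ≈ 2.00.

f/2.00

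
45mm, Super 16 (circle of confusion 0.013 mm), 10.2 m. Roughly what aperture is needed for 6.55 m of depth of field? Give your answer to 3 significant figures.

f/4.50

Write h = H − f = f²/(N·c). The thin-lens limits are Dn = s·h/(h + (s−f)) and Df = s·h/(h − (s−f)), so DoF = Df − Dn = 2·s·(s−f)·h / (h² − (s−f)²).
That is a quadratic in h: DoF·h² − 2·s·(s−f)·h − DoF·(s−f)² = 0 ⇒ h = (s−f)·(s + √(s² + DoF²)) / DoF = 10155 × (10200 + √(10200² + 6550²)) / 6550 = 10155 × (10200 + 12122.0) / 6550 ≈ 34608 mm.
Then N = f²/(c·h) = 45² / (0.013 × 34608) = 2025 / 449.90 ≈ 4.50.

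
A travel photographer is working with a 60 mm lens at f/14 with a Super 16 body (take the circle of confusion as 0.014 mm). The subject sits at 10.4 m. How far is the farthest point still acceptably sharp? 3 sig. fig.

23.8 m

Hyperfocal distance H = f²/(N·c) + f = 60²/(14 × 0.014) + 60 = 3600/0.196 + 60 ≈ 18427.3 mm ≈ 18.43 m.
Far limit Df = s·(H − f)/(H − s) = 10400 × (18427.3 − 60) / (18427.3 − 10400) = 10400 × 18367.3 / 8027.3 ≈ 23796 mm ≈ 23.8 m.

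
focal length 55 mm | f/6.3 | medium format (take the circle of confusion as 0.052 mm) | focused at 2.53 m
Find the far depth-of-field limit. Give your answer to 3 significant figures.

3.46 m

Hyperfocal distance H = f²/(N·c) + f = 55²/(6.3 × 0.052) + 55 = 3025/0.3276 + 55 ≈ 9288.8 mm ≈ 9.289 m.
Far limit Df = s·(H − f)/(H − s) = 2530 × (9288.8 − 55) / (9288.8 − 2530) = 2530 × 9233.8 / 6758.8 ≈ 3456.5 mm ≈ 3.46 m.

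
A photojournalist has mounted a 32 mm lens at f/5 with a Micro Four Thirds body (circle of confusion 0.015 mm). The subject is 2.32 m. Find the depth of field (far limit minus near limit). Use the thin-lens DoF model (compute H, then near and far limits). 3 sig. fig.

0.800 m

Hyperfocal distance H = f²/(N·c) + f = 32²/(5 × 0.015) + 32 = 1024/0.075 + 32 ≈ 13685.3 mm ≈ 13.69 m.
Near limit Dn = s·(H − f)/(H + s − 2f) = 2320 × (13685.3 − 32) / (13685.3 + 2320 − 2 × 32) = 2320 × 13653.3 / 15941.3 ≈ 1987.02 mm.
Far limit Df = s·(H − f)/(H − s) = 2320 × (13685.3 − 32) / (13685.3 − 2320) = 2320 × 13653.3 / 11365.3 ≈ 2787.05 mm.
Depth of field = Df − Dn = 2787.05 − 1987.02 ≈ 800.03 mm ≈ 0.800 m.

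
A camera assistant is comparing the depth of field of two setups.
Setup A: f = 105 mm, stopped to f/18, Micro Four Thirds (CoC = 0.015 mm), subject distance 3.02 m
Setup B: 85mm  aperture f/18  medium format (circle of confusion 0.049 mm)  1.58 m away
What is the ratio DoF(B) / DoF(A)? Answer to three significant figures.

1.38

Setup A: H = 105²/(18×0.015) + 105 ≈ 40938.3 mm; DoF = Df − Dn = 3252.16 − 2818.77 ≈ 433.39 mm.
Setup B: H = 85²/(18×0.049) + 85 ≈ 8276.6 mm; DoF = Df − Dn = 1932.73 − 1336.15 ≈ 596.58 mm.
Ratio = 596.58 / 433.39 ≈ 1.38.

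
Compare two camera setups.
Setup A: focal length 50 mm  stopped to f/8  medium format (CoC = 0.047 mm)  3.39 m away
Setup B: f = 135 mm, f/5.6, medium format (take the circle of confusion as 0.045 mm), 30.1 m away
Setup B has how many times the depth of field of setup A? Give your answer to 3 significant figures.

6.61

Setup A: H = 50²/(8×0.047) + 50 ≈ 6698.9 mm; DoF = Df − Dn = 6811.8 − 2256.5 ≈ 4555.3 mm.
Setup B: H = 135²/(5.6×0.045) + 135 ≈ 72456.4 mm; DoF = Df − Dn = 51394 − 21282 ≈ 30112 mm.
Ratio = 30112 / 4555.3 ≈ 6.61.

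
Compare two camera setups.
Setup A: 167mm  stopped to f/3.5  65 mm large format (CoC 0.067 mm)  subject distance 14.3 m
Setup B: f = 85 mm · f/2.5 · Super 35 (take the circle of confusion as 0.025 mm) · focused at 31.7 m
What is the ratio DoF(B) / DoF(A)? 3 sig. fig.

Setup A: H = 167²/(3.5×0.067) + 167 ≈ 119096.6 mm; DoF = Df − Dn = 16228.5 − 12781.2 ≈ 3447.3 mm.
Setup B: H = 85²/(2.5×0.025) + 85 ≈ 115685.0 mm; DoF = Df − Dn = 43633 − 24892 ≈ 18741 mm.
Ratio = 18741 / 3447.3 ≈ 5.44.

5.44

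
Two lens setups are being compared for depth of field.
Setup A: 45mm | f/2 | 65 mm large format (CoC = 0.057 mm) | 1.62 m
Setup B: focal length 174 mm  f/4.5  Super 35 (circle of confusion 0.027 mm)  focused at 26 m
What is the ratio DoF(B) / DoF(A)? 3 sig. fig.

18.8

Setup A: H = 45²/(2×0.057) + 45 ≈ 17808.2 mm; DoF = Df − Dn = 1777.62 − 1488.06 ≈ 289.56 mm.
Setup B: H = 174²/(4.5×0.027) + 174 ≈ 249359.2 mm; DoF = Df − Dn = 29006.3 − 23558.4 ≈ 5447.9 mm.
Ratio = 5447.9 / 289.56 ≈ 18.8.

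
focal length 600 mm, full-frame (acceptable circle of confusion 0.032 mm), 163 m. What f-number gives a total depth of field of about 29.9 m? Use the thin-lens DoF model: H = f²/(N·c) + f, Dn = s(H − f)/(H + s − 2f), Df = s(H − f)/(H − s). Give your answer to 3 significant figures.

f/6.30

Write h = H − f = f²/(N·c). The thin-lens limits are Dn = s·h/(h + (s−f)) and Df = s·h/(h − (s−f)), so DoF = Df − Dn = 2·s·(s−f)·h / (h² − (s−f)²).
That is a quadratic in h: DoF·h² − 2·s·(s−f)·h − DoF·(s−f)² = 0 ⇒ h = (s−f)·(s + √(s² + DoF²)) / DoF = 162400 × (163000 + √(163000² + 29900²)) / 29900 = 162400 × (163000 + 165720) / 29900 ≈ 1785421 mm.
Then N = f²/(c·h) = 600² / (0.032 × 1785421) = 360000 / 57133 ≈ 6.30.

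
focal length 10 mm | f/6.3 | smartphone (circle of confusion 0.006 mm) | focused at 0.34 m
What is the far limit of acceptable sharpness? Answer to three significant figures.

388 mm

Hyperfocal distance H = f²/(N·c) + f = 10²/(6.3 × 0.006) + 10 = 100/0.0378 + 10 ≈ 2655.5 mm ≈ 2.656 m.
Far limit Df = s·(H − f)/(H − s) = 340 × (2655.5 − 10) / (2655.5 − 340) = 340 × 2645.5 / 2315.5 ≈ 388.46 mm.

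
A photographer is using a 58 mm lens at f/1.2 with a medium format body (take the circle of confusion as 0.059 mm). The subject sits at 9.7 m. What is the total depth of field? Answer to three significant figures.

4.11 m

Hyperfocal distance H = f²/(N·c) + f = 58²/(1.2 × 0.059) + 58 = 3364/0.0708 + 58 ≈ 47572.1 mm ≈ 47.57 m.
Near limit Dn = s·(H − f)/(H + s − 2f) = 9700 × (47572.1 − 58) / (47572.1 + 9700 − 2 × 58) = 9700 × 47514.1 / 57156.1 ≈ 8063.7 mm.
Far limit Df = s·(H − f)/(H − s) = 9700 × (47572.1 − 58) / (47572.1 − 9700) = 9700 × 47514.1 / 37872.1 ≈ 12169.6 mm.
Depth of field = Df − Dn = 12169.6 − 8063.7 ≈ 4105.9 mm ≈ 4.11 m.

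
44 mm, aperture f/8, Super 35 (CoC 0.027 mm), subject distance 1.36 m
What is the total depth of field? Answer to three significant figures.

408 mm

Hyperfocal distance H = f²/(N·c) + f = 44²/(8 × 0.027) + 44 = 1936/0.216 + 44 ≈ 9007.0 mm ≈ 9.007 m.
Near limit Dn = s·(H − f)/(H + s − 2f) = 1360 × (9007.0 − 44) / (9007.0 + 1360 − 2 × 44) = 1360 × 8963.0 / 10279.0 ≈ 1185.88 mm.
Far limit Df = s·(H − f)/(H − s) = 1360 × (9007.0 − 44) / (9007.0 − 1360) = 1360 × 8963.0 / 7647.0 ≈ 1594.05 mm.
Depth of field = Df − Dn = 1594.05 − 1185.88 ≈ 408.17 mm.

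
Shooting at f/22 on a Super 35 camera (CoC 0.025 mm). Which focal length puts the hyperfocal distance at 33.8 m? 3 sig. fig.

136 mm

From H = f²/(N·c) + f, with f ≪ H: f ≈ √(H·N·c) = √(33800 × 22 × 0.025) = √18590 ≈ 136.3 mm.
The +f correction barely moves this — solving exactly, f² + N·c·f − N·c·H = 0 ⇒ f = (−N·c + √((N·c)² + 4·N·c·H))/2 = (−0.55 + √74360)/2 ≈ 136.07 mm, so f ≈ 136 mm.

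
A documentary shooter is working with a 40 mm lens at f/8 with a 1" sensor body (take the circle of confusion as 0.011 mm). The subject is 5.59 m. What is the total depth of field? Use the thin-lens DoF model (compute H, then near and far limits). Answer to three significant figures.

3.76 m

Hyperfocal distance H = f²/(N·c) + f = 40²/(8 × 0.011) + 40 = 1600/0.088 + 40 ≈ 18221.8 mm ≈ 18.22 m.
Near limit Dn = s·(H − f)/(H + s − 2f) = 5590 × (18221.8 − 40) / (18221.8 + 5590 − 2 × 40) = 5590 × 18181.8 / 23731.8 ≈ 4282.7 mm.
Far limit Df = s·(H − f)/(H − s) = 5590 × (18221.8 − 40) / (18221.8 − 5590) = 5590 × 18181.8 / 12631.8 ≈ 8046.1 mm.
Depth of field = Df − Dn = 8046.1 − 4282.7 ≈ 3763.4 mm ≈ 3.76 m.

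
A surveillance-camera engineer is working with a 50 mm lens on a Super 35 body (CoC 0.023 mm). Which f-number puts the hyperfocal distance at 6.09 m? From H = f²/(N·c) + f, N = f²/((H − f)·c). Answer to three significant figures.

f/18

Rearrange H = f²/(N·c) + f for N: N = f² / ((H − f)·c).
N = 50² / ((6090 − 50) × 0.023) = 2500 / 138.9 ≈ 18.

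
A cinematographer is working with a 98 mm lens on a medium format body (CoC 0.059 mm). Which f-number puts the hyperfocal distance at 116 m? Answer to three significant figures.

Rearrange H = f²/(N·c) + f for N: N = f² / ((H − f)·c).
N = 98² / ((116000 − 98) × 0.059) = 9604 / 6838 ≈ 1.40.

f/1.40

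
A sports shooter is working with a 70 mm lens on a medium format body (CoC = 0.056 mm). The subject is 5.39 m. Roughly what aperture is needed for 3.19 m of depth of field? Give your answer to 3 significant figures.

f/4.50

Write h = H − f = f²/(N·c). The thin-lens limits are Dn = s·h/(h + (s−f)) and Df = s·h/(h − (s−f)), so DoF = Df − Dn = 2·s·(s−f)·h / (h² − (s−f)²).
That is a quadratic in h: DoF·h² − 2·s·(s−f)·h − DoF·(s−f)² = 0 ⇒ h = (s−f)·(s + √(s² + DoF²)) / DoF = 5320 × (5390 + √(5390² + 3190²)) / 3190 = 5320 × (5390 + 6263.24) / 3190 ≈ 19434 mm.
Then N = f²/(c·h) = 70² / (0.056 × 19434) = 4900 / 1088.3 ≈ 4.50.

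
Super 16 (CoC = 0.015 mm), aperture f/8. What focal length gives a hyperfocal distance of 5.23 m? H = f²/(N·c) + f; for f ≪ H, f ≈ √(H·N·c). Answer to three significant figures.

25.0 mm

From H = f²/(N·c) + f, with f ≪ H: f ≈ √(H·N·c) = √(5230 × 8 × 0.015) = √627.60 ≈ 25.05 mm.
Exact: f² + N·c·f − N·c·H = 0 ⇒ f = (−N·c + √((N·c)² + 4·N·c·H))/2 = (−0.12 + √2510.4)/2 ≈ 24.992 mm ≈ 25.0 mm.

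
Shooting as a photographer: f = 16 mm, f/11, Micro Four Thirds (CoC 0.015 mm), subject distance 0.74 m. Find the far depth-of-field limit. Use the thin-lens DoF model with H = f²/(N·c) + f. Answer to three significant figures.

Hyperfocal distance H = f²/(N·c) + f = 16²/(11 × 0.015) + 16 = 256/0.165 + 16 ≈ 1567.5 mm ≈ 1.568 m.
Far limit Df = s·(H − f)/(H − s) = 740 × (1567.5 − 16) / (1567.5 − 740) = 740 × 1551.5 / 827.5 ≈ 1387.4 mm ≈ 1.39 m.

1.39 m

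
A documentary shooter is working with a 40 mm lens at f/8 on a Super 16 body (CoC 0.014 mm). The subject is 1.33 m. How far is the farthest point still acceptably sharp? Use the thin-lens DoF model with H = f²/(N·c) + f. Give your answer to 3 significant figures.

1.46 m

Hyperfocal distance H = f²/(N·c) + f = 40²/(8 × 0.014) + 40 = 1600/0.112 + 40 ≈ 14325.7 mm ≈ 14.33 m.
Far limit Df = s·(H − f)/(H − s) = 1330 × (14325.7 − 40) / (14325.7 − 1330) = 1330 × 14285.7 / 12995.7 ≈ 1462.0 mm ≈ 1.46 m.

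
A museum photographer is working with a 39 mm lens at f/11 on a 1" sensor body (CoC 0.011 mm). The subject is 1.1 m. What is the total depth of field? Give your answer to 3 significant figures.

Hyperfocal distance H = f²/(N·c) + f = 39²/(11 × 0.011) + 39 = 1521/0.121 + 39 ≈ 12609.2 mm ≈ 12.61 m.
Near limit Dn = s·(H − f)/(H + s − 2f) = 1100 × (12609.2 − 39) / (12609.2 + 1100 − 2 × 39) = 1100 × 12570.2 / 13631.2 ≈ 1014.38 mm.
Far limit Df = s·(H − f)/(H − s) = 1100 × (12609.2 − 39) / (12609.2 − 1100) = 1100 × 12570.2 / 11509.2 ≈ 1201.41 mm.
Depth of field = Df − Dn = 1201.41 − 1014.38 ≈ 187.03 mm.

187 mm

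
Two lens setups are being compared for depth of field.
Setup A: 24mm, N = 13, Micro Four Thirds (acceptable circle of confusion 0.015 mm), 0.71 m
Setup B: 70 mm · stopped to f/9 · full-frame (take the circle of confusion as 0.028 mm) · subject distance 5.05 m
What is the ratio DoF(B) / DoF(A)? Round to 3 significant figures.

7.94

Setup A: H = 24²/(13×0.015) + 24 ≈ 2977.8 mm; DoF = Df − Dn = 924.77 − 576.19 ≈ 348.58 mm.
Setup B: H = 70²/(9×0.028) + 70 ≈ 19514.4 mm; DoF = Df − Dn = 6788.7 − 4020.3 ≈ 2768.4 mm.
Ratio = 2768.4 / 348.58 ≈ 7.94.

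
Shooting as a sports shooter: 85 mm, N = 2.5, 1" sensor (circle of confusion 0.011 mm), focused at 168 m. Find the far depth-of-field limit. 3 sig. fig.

Hyperfocal distance H = f²/(N·c) + f = 85²/(2.5 × 0.011) + 85 = 7225/0.0275 + 85 ≈ 262812.3 mm ≈ 262.8 m.
Far limit Df = s·(H − f)/(H − s) = 168000 × (262812.3 − 85) / (262812.3 − 168000) = 168000 × 262727.3 / 94812.3 ≈ 465532 mm ≈ 466 m.

466 m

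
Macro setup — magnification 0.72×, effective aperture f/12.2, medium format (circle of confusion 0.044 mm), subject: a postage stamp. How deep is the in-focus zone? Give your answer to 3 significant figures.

At magnification m, DoF ≈ 2·N_eff·c/m² = 2 × 12.2 × 0.044 / 0.72² = 1.074 / 0.5184 ≈ 2.07 mm.

2.07 mm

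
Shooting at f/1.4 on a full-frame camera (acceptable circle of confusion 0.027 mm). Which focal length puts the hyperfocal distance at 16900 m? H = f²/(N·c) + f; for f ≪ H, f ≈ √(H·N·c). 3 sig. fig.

From H = f²/(N·c) + f, with f ≪ H: f ≈ √(H·N·c) = √(16900000 × 1.4 × 0.027) = √638820 ≈ 799.3 mm.
The +f correction barely moves this — solving exactly, f² + N·c·f − N·c·H = 0 ⇒ f = (−N·c + √((N·c)² + 4·N·c·H))/2 = (−0.0378 + √2555280)/2 ≈ 799.24 mm, so f ≈ 799 mm.

799 mm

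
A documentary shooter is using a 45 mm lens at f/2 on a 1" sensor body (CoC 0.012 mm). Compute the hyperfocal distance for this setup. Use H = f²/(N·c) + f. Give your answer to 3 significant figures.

Hyperfocal distance H = f²/(N·c) + f = 45²/(2 × 0.012) + 45 = 2025/0.024 + 45 ≈ 84420.0 mm ≈ 84.4 m.

84.4 m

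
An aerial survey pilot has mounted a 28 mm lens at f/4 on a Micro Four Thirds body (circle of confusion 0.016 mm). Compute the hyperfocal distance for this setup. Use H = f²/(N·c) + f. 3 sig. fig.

Hyperfocal distance H = f²/(N·c) + f = 28²/(4 × 0.016) + 28 = 784/0.064 + 28 ≈ 12278.0 mm ≈ 12.3 m.

12.3 m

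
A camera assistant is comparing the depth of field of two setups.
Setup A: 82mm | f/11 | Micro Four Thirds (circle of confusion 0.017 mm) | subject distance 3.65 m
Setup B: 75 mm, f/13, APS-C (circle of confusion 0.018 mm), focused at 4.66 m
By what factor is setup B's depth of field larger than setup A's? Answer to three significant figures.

2.52

Setup A: H = 82²/(11×0.017) + 82 ≈ 36039.2 mm; DoF = Df − Dn = 4052.08 − 3320.51 ≈ 731.57 mm.
Setup B: H = 75²/(13×0.018) + 75 ≈ 24113.5 mm; DoF = Df − Dn = 5758.3 − 3913.5 ≈ 1844.8 mm.
Ratio = 1844.8 / 731.57 ≈ 2.52.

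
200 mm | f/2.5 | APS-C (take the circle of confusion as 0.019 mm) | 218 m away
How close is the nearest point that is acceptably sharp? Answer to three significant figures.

173 m

Hyperfocal distance H = f²/(N·c) + f = 200²/(2.5 × 0.019) + 200 = 40000/0.0475 + 200 ≈ 842305.3 mm ≈ 842.3 m.
Near limit Dn = s·(H − f)/(H + s − 2f) = 218000 × (842305.3 − 200) / (842305.3 + 218000 − 2 × 200) = 218000 × 842105.3 / 1059905.3 ≈ 173203 mm ≈ 173 m.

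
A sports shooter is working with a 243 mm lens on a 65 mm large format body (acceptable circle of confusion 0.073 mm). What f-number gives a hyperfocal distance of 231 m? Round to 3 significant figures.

f/3.51

Rearrange H = f²/(N·c) + f for N: N = f² / ((H − f)·c).
N = 243² / ((231000 − 243) × 0.073) = 59049 / 16845 ≈ 3.51.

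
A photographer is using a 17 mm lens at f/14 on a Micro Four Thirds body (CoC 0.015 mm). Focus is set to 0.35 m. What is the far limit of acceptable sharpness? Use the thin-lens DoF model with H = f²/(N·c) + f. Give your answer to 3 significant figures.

Hyperfocal distance H = f²/(N·c) + f = 17²/(14 × 0.015) + 17 = 289/0.21 + 17 ≈ 1393.2 mm ≈ 1.393 m.
Far limit Df = s·(H − f)/(H − s) = 350 × (1393.2 − 17) / (1393.2 − 350) = 350 × 1376.2 / 1043.2 ≈ 461.72 mm.

462 mm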